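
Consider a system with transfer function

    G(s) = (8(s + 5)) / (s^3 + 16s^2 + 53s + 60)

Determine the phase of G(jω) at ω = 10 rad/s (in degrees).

∠G(j10) ≈ -133.5°

At s = j10: numerator = 40 + j80, denominator = -1540 - j470.
∠G = ∠num − ∠den = 63.435° − (-163.03°) = 226.5°, which wraps to -133.5°.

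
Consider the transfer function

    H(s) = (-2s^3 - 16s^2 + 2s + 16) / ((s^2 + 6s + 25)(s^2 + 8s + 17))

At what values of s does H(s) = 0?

Set the numerator to zero: -2s^3 - 16s^2 + 2s + 16 = 0, i.e. -2·(s^3 + 8s^2 - s - 8) = 0.
Factoring: (s + 1)(s + 8)(s - 1) = 0.

s = -1, -8, 1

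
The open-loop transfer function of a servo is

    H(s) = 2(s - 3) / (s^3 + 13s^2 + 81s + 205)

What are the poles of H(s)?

The poles are the roots of the denominator s^3 + 13s^2 + 81s + 205 = 0.
Trying s = -5: the polynomial evaluates to 0, so (s + 5) is a factor.
Dividing out leaves s^2 + 8s + 41 = 0.
The quadratic formula then gives s = -4 ± 5j.

s = -4 ± 5j, -5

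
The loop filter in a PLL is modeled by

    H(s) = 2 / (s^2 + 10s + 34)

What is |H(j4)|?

Substitute s = j4: numerator = 2, denominator = 18 + j40.
|H(j4)| = |2| / |18 + j40| = 2 / 43.863 ≈ 0.04560.

|H(j4)| ≈ 0.04560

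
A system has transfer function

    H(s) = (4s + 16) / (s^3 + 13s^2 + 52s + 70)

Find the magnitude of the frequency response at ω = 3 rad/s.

|H(j3)| ≈ 0.1457

Substitute s = j3: numerator = 16 + j12, denominator = -47 + j129.
|H(j3)| = |16 + j12| / |-47 + j129| = 20 / 137.30 ≈ 0.1457.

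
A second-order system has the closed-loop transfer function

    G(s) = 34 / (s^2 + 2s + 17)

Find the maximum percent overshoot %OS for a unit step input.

%OS ≈ 45.6%

Comparing s^2 + 2s + 17 to s^2 + 2ζωₙs + ωₙ²: ωₙ = √17 ≈ 4.123 rad/s and ζ = 2/(2·√17) ≈ 0.2425.
%OS = 100·exp(−πζ/√(1−ζ²)) = 100·exp(−π·0.2425/√(1−0.2425²)) ≈ 45.6%.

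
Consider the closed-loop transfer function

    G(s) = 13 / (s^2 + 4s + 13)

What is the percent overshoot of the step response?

%OS ≈ 12.3%

Comparing s^2 + 4s + 13 to s^2 + 2ζωₙs + ωₙ²: ωₙ = √13 ≈ 3.606 rad/s and ζ = 4/(2·√13) ≈ 0.5547.
%OS = 100·exp(−πζ/√(1−ζ²)) = 100·exp(−π·0.5547/√(1−0.5547²)) ≈ 12.3%.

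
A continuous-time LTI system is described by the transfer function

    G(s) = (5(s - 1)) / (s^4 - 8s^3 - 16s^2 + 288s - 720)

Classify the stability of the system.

unstable

The denominator s^4 - 8s^3 - 16s^2 + 288s - 720 factors as (s^2 - 8s + 20)(s + 6)(s - 6), giving poles at s = 4 ± 2j, -6, 6.
Since the pole(s) at s = 4 + 2j, 4 - 2j, 6 lie in the right half-plane, the system is unstable.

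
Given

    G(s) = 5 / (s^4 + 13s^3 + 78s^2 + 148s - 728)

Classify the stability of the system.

unstable

The denominator s^4 + 13s^3 + 78s^2 + 148s - 728 factors as (s + 7)(s^2 + 8s + 52)(s - 2), giving poles at s = -7, -4 ± 6j, 2.
Since the pole(s) at s = 2 lie in the right half-plane, the system is unstable.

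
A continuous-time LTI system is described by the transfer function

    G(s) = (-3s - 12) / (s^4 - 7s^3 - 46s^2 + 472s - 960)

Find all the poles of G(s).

s = 6, -8, 5, 4

The poles are the roots of the denominator s^4 - 7s^3 - 46s^2 + 472s - 960 = 0.
Trying s = 6: the polynomial evaluates to 0, so (s - 6) is a factor.
Dividing out leaves s^3 - s^2 - 52s + 160 = 0.
This factors further as (s + 8)(s - 5)(s - 4) = 0.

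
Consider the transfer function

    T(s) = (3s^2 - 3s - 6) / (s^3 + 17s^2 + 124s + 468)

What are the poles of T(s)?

s = -4 ± 6j, -9

The poles are the roots of the denominator s^3 + 17s^2 + 124s + 468 = 0.
Trying s = -9: the polynomial evaluates to 0, so (s + 9) is a factor.
Dividing out leaves s^2 + 8s + 52 = 0.
The quadratic formula then gives s = -4 ± 6j.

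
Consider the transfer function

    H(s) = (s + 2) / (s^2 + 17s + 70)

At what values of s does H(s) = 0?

s = -2

Set the numerator to zero: s + 2 = 0.
So s = -2.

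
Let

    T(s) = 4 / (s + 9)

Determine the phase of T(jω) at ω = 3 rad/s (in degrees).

∠T(j3) ≈ -18.43°

At s = j3: numerator = 4, denominator = 9 + j3.
∠T = ∠num − ∠den = 0° − (18.435°) = -18.43°.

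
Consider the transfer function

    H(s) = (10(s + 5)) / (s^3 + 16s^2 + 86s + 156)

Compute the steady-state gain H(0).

H(0) = 25/78 ≈ 0.3205

Set s = 0: H(0) = (50) / (156) = 25/78.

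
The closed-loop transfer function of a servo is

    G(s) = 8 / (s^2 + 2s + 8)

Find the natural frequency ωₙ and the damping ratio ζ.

Compare the denominator to the standard form s^2 + 2ζωₙs + ωₙ².
ωₙ² = 8, so ωₙ = √8 ≈ 2.828 rad/s.
2ζωₙ = 2, so ζ = 2/(2·√8) ≈ 0.3536.
With ζ = 0.3536 the response is underdamped.

ωₙ ≈ 2.828 rad/s, ζ ≈ 0.3536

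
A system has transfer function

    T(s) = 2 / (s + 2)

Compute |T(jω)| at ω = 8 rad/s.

|T(j8)| ≈ 0.2425

Substitute s = j8: numerator = 2, denominator = 2 + j8.
|T(j8)| = |2| / |2 + j8| = 2 / 8.2462 ≈ 0.2425.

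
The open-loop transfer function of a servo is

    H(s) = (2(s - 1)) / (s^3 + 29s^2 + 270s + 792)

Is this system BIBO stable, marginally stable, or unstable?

The denominator s^3 + 29s^2 + 270s + 792 factors as (s + 11)(s + 12)(s + 6), giving poles at s = -11, -12, -6.
Since all poles lie strictly in the left half-plane, the system is stable.

stable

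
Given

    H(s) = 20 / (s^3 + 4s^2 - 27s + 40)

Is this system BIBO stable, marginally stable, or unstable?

unstable

The denominator s^3 + 4s^2 - 27s + 40 factors as (s + 8)(s^2 - 4s + 5), giving poles at s = -8, 2 + j, 2 - j.
Since the pole(s) at s = 2 ± j lie in the right half-plane, the system is unstable.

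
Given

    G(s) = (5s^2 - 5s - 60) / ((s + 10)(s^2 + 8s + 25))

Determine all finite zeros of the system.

s = 4, -3

Set the numerator to zero: 5s^2 - 5s - 60 = 0, i.e. 5·(s^2 - s - 12) = 0.
Factoring: (s - 4)(s + 3) = 0.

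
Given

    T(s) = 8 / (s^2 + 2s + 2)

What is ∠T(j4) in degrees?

At s = j4: numerator = 8, denominator = -14 + j8.
∠T = ∠num − ∠den = 0° − (150.26°) = -150.3°.

∠T(j4) ≈ -150.3°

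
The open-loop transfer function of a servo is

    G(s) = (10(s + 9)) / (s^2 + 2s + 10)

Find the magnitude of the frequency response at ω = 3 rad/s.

Substitute s = j3: numerator = 90 + j30, denominator = 1 + j6.
|G(j3)| = |90 + j30| / |1 + j6| = 94.868 / 6.0828 ≈ 15.60.

|G(j3)| ≈ 15.60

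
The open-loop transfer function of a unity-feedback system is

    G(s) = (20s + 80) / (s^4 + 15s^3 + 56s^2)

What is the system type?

Type 2

Factor s from the denominator: s^4 + 15s^3 + 56s^2 = s^2·(s^2 + 15s + 56).
There are 2 poles at the origin, so the system is Type 2.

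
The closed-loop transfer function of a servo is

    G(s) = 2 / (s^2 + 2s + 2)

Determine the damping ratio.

Compare the denominator to the standard form s^2 + 2ζωₙs + ωₙ².
ωₙ² = 2, so ωₙ = √2 ≈ 1.414 rad/s.
2ζωₙ = 2, so ζ = 2/(2·√2) ≈ 0.7071.

ζ ≈ 0.7071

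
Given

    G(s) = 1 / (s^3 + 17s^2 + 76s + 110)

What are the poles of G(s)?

The poles are the roots of the denominator s^3 + 17s^2 + 76s + 110 = 0.
Trying s = -11: the polynomial evaluates to 0, so (s + 11) is a factor.
Dividing out leaves s^2 + 6s + 10 = 0.
The quadratic formula then gives s = -3 ± 1j.

s = -3 ± j, -11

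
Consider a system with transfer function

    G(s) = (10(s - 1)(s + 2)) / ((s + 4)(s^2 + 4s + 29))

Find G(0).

G(0) = -5/29 ≈ -0.1724

At s = 0 each factor (s + a) contributes a and each (s^2 + bs + c) contributes c.
G(0) = 10·(-1) · (2) / ((4) · (29)) = -20/116 = -5/29.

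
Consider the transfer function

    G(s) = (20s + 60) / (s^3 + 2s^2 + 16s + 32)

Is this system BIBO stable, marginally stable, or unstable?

The denominator s^3 + 2s^2 + 16s + 32 factors as (s^2 + 16)(s + 2), giving poles at s = ±4j, -2.
Since the simple pole(s) at s = ±4j lie on the jω-axis with none in the right half-plane, the system is marginally stable.

marginally stable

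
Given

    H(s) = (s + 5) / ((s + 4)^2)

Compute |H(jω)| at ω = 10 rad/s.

Substitute s = j10: numerator = 5 + j10, denominator = -84 + j80.
|H(j10)| = |5 + j10| / |-84 + j80| = 11.180 / 116 ≈ 0.09638.

|H(j10)| ≈ 0.09638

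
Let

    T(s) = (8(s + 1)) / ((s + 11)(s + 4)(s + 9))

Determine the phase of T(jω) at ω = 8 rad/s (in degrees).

At s = j8: numerator = 8 + j64, denominator = -1140 + j920.
∠T = ∠num − ∠den = 82.875° − (141.10°) = -58.22°.

∠T(j8) ≈ -58.22°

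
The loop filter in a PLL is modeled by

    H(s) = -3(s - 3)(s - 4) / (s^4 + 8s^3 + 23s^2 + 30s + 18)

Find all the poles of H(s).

s = -3, -1 + j, -1 - j, -3

The poles are the roots of the denominator s^4 + 8s^3 + 23s^2 + 30s + 18 = 0.
Trying s = -3: the polynomial evaluates to 0, so (s + 3) is a factor.
Dividing out leaves s^3 + 5s^2 + 8s + 6 = 0.
This factors further as (s^2 + 2s + 2)(s + 3) = 0.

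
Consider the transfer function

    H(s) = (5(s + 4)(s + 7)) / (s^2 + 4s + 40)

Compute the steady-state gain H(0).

Set s = 0: H(0) = (140) / (40) = 7/2.

H(0) = 7/2 ≈ 3.500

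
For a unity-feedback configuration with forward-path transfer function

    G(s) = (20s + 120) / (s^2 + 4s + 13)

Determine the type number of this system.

Type 0

The denominator has no factor of s at the origin — no free integrator — so this is a Type 0 system.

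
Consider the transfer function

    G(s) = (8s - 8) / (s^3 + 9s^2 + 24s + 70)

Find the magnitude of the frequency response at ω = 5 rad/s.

Substitute s = j5: numerator = -8 + j40, denominator = -155 - j5.
|G(j5)| = |-8 + j40| / |-155 - j5| = 40.792 / 155.08 ≈ 0.2630.

|G(j5)| ≈ 0.2630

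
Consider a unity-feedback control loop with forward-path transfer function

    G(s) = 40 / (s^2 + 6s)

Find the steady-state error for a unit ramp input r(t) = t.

e_ss = 0.1500

G(s) has one pole at the origin.
This is a Type 1 system. Kv = lim_{s→0} s·G(s) = 40/6 = 20/3.
e_ss = 1/Kv = 1/(20/3) = 3/20 ≈ 0.1500.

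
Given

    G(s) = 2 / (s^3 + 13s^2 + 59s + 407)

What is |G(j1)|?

Substitute s = j1: numerator = 2, denominator = 394 + j58.
|G(j1)| = |2| / |394 + j58| = 2 / 398.25 ≈ 0.005022.

|G(j1)| ≈ 0.005022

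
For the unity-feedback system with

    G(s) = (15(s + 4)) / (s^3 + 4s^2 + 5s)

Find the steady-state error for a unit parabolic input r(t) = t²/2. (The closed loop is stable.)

G(s) has one pole at the origin.
This is a Type 1 system; Ka = lim_{s→0} s^2·G(s) = 0, so the steady-state error for a parabola input is infinite.

e_ss = ∞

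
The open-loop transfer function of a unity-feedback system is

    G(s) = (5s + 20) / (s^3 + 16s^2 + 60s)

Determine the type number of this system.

Type 1

Factor s from the denominator: s^3 + 16s^2 + 60s = s·(s^2 + 16s + 60).
There is 1 pole at the origin, so the system is Type 1.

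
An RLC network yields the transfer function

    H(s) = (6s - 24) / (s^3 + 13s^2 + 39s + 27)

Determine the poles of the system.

s = -9, -1, -3

The poles are the roots of the denominator s^3 + 13s^2 + 39s + 27 = 0.
Trying s = -9: the polynomial evaluates to 0, so (s + 9) is a factor.
Dividing out leaves s^2 + 4s + 3 = 0.
Factoring the quadratic: (s + 1)(s + 3) = 0.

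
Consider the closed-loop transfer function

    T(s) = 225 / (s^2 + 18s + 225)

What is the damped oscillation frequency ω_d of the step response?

Comparing s^2 + 18s + 225 to s^2 + 2ζωₙs + ωₙ²: ωₙ = 15 rad/s and ζ = 18/(2·15) = 0.6.
ζωₙ = 18/2 = 9, so ω_d = ωₙ√(1−ζ²) = √(ωₙ² − (ζωₙ)²) = √(225 − 9²) = √144 = 12 rad/s.

ω_d = 12 rad/s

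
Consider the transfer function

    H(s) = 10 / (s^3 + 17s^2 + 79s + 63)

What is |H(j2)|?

Substitute s = j2: numerator = 10, denominator = -5 + j150.
|H(j2)| = |10| / |-5 + j150| = 10 / 150.08 ≈ 0.06663.

|H(j2)| ≈ 0.06663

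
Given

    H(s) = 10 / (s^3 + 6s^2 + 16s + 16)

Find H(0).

H(0) = 5/8 ≈ 0.6250

Set s = 0: H(0) = (10) / (16) = 5/8.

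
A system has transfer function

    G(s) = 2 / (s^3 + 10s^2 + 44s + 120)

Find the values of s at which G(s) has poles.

The poles are the roots of the denominator s^3 + 10s^2 + 44s + 120 = 0.
Trying s = -6: the polynomial evaluates to 0, so (s + 6) is a factor.
Dividing out leaves s^2 + 4s + 20 = 0.
The quadratic formula then gives s = -2 ± 4j.

s = -2 + 4j, -2 - 4j, -6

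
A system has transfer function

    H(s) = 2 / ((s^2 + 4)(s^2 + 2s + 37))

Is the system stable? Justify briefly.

marginally stable

The poles can be read from the denominator factors: s = 2j, -2j, -1 + 6j, -1 - 6j.
Since the simple pole(s) at s = 2j, -2j lie on the jω-axis with none in the right half-plane, the system is marginally stable.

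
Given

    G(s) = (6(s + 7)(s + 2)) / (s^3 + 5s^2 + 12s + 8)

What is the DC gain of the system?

G(0) = 21/2 ≈ 10.50

Set s = 0: G(0) = (84) / (8) = 21/2.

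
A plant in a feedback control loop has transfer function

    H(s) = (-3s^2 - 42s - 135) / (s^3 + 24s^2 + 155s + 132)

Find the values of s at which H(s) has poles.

The poles are the roots of the denominator s^3 + 24s^2 + 155s + 132 = 0.
Trying s = -12: the polynomial evaluates to 0, so (s + 12) is a factor.
Dividing out leaves s^2 + 12s + 11 = 0.
Factoring the quadratic: (s + 11)(s + 1) = 0.

s = -12, -11, -1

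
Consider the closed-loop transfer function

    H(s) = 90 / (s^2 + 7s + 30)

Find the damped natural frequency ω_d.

ω_d ≈ 4.213 rad/s

Comparing s^2 + 7s + 30 to s^2 + 2ζωₙs + ωₙ²: ωₙ = √30 ≈ 5.477 rad/s and ζ = 7/(2·√30) ≈ 0.6390.
ζωₙ = 7/2 = 3.5, so ω_d = ωₙ√(1−ζ²) = √(ωₙ² − (ζωₙ)²) = √(30 − 3.5²) = √17.75 ≈ 4.213 rad/s.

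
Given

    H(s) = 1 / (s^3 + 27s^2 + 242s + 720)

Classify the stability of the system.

stable

The denominator s^3 + 27s^2 + 242s + 720 factors as (s + 8)(s + 10)(s + 9), giving poles at s = -8, -10, -9.
Since all poles lie strictly in the left half-plane, the system is stable.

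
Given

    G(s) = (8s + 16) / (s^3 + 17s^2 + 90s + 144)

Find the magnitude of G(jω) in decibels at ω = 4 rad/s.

|G(j4)|_dB ≈ -19.1 dB

Substitute s = j4: numerator = 16 + j32, denominator = -128 + j296.
|G(j4)| = |16 + j32| / |-128 + j296| = 35.777 / 322.49 ≈ 0.1109.
In decibels: 20·log₁₀(0.1109) ≈ -19.1 dB.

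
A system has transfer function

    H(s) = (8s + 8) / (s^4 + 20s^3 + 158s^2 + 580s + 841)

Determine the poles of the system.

s = -5 ± 2j, -5 ± 2j

The poles are the roots of the denominator s^4 + 20s^3 + 158s^2 + 580s + 841 = 0.
No real roots exist; factor into two real quadratics: (s^2 + 10s + 29)(s^2 + 10s + 29) = 0.
Each quadratic gives a conjugate pair via the quadratic formula.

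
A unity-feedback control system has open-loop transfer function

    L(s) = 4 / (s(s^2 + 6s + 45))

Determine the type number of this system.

The denominator has 1 factor of s at the origin (free integrator), so this is a Type 1 system.

Type 1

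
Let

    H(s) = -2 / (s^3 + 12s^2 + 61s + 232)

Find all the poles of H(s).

s = -2 ± 5j, -8

The poles are the roots of the denominator s^3 + 12s^2 + 61s + 232 = 0.
Trying s = -8: the polynomial evaluates to 0, so (s + 8) is a factor.
Dividing out leaves s^2 + 4s + 29 = 0.
The quadratic formula then gives s = -2 ± 5j.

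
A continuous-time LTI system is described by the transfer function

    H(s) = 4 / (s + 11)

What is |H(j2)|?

|H(j2)| ≈ 0.3578

Substitute s = j2: numerator = 4, denominator = 11 + j2.
|H(j2)| = |4| / |11 + j2| = 4 / 11.180 ≈ 0.3578.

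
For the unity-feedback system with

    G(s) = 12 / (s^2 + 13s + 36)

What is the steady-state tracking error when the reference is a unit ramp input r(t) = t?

e_ss = ∞

G(s) has no poles at the origin.
This is a Type 0 system; Kv = lim_{s→0} s·G(s) = 0, so the steady-state error for a ramp input is infinite.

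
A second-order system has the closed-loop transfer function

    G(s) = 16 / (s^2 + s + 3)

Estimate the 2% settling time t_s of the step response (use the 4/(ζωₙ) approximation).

t_s ≈ 8 s

Comparing s^2 + s + 3 to s^2 + 2ζωₙs + ωₙ²: ωₙ = √3 ≈ 1.732 rad/s and ζ = 1/(2·√3) ≈ 0.2887.
ζωₙ = 1/2 = 0.5, so t_s ≈ 4/(ζωₙ) = 4/0.5 = 8 s.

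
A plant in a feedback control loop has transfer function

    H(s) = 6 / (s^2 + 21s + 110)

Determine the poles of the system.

The poles are the roots of the denominator s^2 + 21s + 110 = 0.
Factoring: (s + 10)(s + 11) = 0, so s = -10 and s = -11.

s = -10, -11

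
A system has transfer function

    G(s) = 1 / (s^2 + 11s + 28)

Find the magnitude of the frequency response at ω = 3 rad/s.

|G(j3)| ≈ 0.02626

Substitute s = j3: numerator = 1, denominator = 19 + j33.
|G(j3)| = |1| / |19 + j33| = 1 / 38.079 ≈ 0.02626.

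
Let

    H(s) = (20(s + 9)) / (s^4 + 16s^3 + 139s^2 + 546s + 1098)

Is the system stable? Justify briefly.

stable

The denominator s^4 + 16s^3 + 139s^2 + 546s + 1098 factors as (s^2 + 6s + 18)(s^2 + 10s + 61), giving poles at s = -3 + 3j, -3 - 3j, -5 + 6j, -5 - 6j.
Since all poles lie strictly in the left half-plane, the system is stable.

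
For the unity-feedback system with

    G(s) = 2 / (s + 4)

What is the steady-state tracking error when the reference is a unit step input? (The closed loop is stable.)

G(s) has no poles at the origin.
This is a Type 0 system. Kp = lim_{s→0} G(s) = 2/4 = 1/2.
e_ss = 1/(1 + Kp) = 1/(1 + 1/2) = 2/3 ≈ 0.6667.

e_ss = 0.6667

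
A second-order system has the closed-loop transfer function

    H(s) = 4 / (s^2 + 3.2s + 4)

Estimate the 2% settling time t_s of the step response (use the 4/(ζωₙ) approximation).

t_s ≈ 2.500 s

Comparing s^2 + 3.2s + 4 to s^2 + 2ζωₙs + ωₙ²: ωₙ = 2 rad/s and ζ = 3.2/(2·2) = 0.8.
ζωₙ = 3.2/2 = 1.6, so t_s ≈ 4/(ζωₙ) = 4/1.6 = 2.500 s.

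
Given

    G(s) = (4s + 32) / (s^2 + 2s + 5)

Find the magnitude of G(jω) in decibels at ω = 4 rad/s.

Substitute s = j4: numerator = 32 + j16, denominator = -11 + j8.
|G(j4)| = |32 + j16| / |-11 + j8| = 35.777 / 13.601 ≈ 2.630.
In decibels: 20·log₁₀(2.630) ≈ 8.40 dB.

|G(j4)|_dB ≈ 8.40 dB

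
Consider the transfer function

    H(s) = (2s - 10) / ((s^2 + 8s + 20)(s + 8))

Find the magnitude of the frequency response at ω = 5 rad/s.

|H(j5)| ≈ 0.03719

Substitute s = j5: numerator = -10 + j10, denominator = -240 + j295.
|H(j5)| = |-10 + j10| / |-240 + j295| = 14.142 / 380.30 ≈ 0.03719.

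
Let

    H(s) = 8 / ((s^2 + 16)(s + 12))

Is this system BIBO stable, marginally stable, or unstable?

The poles can be read from the denominator factors: s = 4j, -4j, -12.
Since the simple pole(s) at s = 4j, -4j lie on the jω-axis with none in the right half-plane, the system is marginally stable.

marginally stable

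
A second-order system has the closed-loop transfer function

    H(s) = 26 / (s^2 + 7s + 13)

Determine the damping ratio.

ζ ≈ 0.9707

Compare the denominator to the standard form s^2 + 2ζωₙs + ωₙ².
ωₙ² = 13, so ωₙ = √13 ≈ 3.606 rad/s.
2ζωₙ = 7, so ζ = 7/(2·√13) ≈ 0.9707.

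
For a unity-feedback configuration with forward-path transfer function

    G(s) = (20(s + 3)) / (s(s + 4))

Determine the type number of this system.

The denominator has 1 factor of s at the origin (free integrator), so this is a Type 1 system.

Type 1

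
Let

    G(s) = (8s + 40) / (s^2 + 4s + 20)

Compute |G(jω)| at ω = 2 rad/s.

|G(j2)| ≈ 2.408

Substitute s = j2: numerator = 40 + j16, denominator = 16 + j8.
|G(j2)| = |40 + j16| / |16 + j8| = 43.081 / 17.889 ≈ 2.408.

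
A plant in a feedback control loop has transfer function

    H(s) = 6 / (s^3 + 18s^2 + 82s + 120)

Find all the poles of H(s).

s = -3 ± j, -12

The poles are the roots of the denominator s^3 + 18s^2 + 82s + 120 = 0.
Trying s = -12: the polynomial evaluates to 0, so (s + 12) is a factor.
Dividing out leaves s^2 + 6s + 10 = 0.
The quadratic formula then gives s = -3 ± 1j.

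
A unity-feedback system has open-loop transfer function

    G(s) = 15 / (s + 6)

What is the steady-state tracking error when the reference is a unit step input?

e_ss = 0.2857

G(s) has no poles at the origin.
This is a Type 0 system. Kp = lim_{s→0} G(s) = 15/6 = 5/2.
e_ss = 1/(1 + Kp) = 1/(1 + 5/2) = 2/7 ≈ 0.2857.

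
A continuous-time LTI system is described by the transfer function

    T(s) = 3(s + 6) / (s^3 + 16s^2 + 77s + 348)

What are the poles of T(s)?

s = -2 + 5j, -2 - 5j, -12

The poles are the roots of the denominator s^3 + 16s^2 + 77s + 348 = 0.
Trying s = -12: the polynomial evaluates to 0, so (s + 12) is a factor.
Dividing out leaves s^2 + 4s + 29 = 0.
The quadratic formula then gives s = -2 ± 5j.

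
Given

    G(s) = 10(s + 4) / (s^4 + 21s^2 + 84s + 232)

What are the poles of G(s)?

The poles are the roots of the denominator s^4 + 21s^2 + 84s + 232 = 0.
No real roots exist; factor into two real quadratics: (s^2 - 4s + 29)(s^2 + 4s + 8) = 0.
Each quadratic gives a conjugate pair via the quadratic formula.

s = 2 ± 5j, -2 ± 2j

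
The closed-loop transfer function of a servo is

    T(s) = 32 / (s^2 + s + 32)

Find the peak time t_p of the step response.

Comparing s^2 + s + 32 to s^2 + 2ζωₙs + ωₙ²: ωₙ = √32 ≈ 5.657 rad/s and ζ = 1/(2·√32) ≈ 0.08839.
ζωₙ = 1/2 = 0.5, so ω_d = ωₙ√(1−ζ²) = √(ωₙ² − (ζωₙ)²) = √(32 − 0.5²) = √31.75 ≈ 5.635 rad/s.
t_p = π/ω_d = π/5.635 ≈ 0.5575 s.

t_p ≈ 0.5575 s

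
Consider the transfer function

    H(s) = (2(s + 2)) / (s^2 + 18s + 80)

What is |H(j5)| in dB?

Substitute s = j5: numerator = 4 + j10, denominator = 55 + j90.
|H(j5)| = |4 + j10| / |55 + j90| = 10.770 / 105.48 ≈ 0.1021.
In decibels: 20·log₁₀(0.1021) ≈ -19.8 dB.

|H(j5)|_dB ≈ -19.8 dB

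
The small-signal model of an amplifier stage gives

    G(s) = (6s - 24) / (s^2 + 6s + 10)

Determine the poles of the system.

s = -3 ± j

The poles are the roots of the denominator s^2 + 6s + 10 = 0.
Using the quadratic formula: s = (-6 ± √(-4))/2 = -3 ± 1j.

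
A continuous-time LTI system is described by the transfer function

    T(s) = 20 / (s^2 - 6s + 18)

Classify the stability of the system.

The denominator s^2 - 6s + 18 factors as (s^2 - 6s + 18), giving poles at s = 3 + 3j, 3 - 3j.
Since the pole(s) at s = 3 + 3j, 3 - 3j lie in the right half-plane, the system is unstable.

unstable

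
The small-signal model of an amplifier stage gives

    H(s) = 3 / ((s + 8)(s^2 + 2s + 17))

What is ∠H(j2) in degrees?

At s = j2: numerator = 3, denominator = 96 + j58.
∠H = ∠num − ∠den = 0° − (31.139°) = -31.14°.

∠H(j2) ≈ -31.14°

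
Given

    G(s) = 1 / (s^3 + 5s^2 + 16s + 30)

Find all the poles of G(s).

s = -1 + 3j, -1 - 3j, -3

The poles are the roots of the denominator s^3 + 5s^2 + 16s + 30 = 0.
Trying s = -3: the polynomial evaluates to 0, so (s + 3) is a factor.
Dividing out leaves s^2 + 2s + 10 = 0.
The quadratic formula then gives s = -1 ± 3j.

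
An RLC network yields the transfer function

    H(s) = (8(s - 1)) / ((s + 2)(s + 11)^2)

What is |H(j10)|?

Substitute s = j10: numerator = -8 + j80, denominator = -2158 + j650.
|H(j10)| = |-8 + j80| / |-2158 + j650| = 80.399 / 2253.8 ≈ 0.03567.

|H(j10)| ≈ 0.03567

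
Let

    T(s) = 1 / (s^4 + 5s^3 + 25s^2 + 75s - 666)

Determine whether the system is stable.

The denominator s^4 + 5s^3 + 25s^2 + 75s - 666 factors as (s + 6)(s^2 + 2s + 37)(s - 3), giving poles at s = -6, -1 ± 6j, 3.
Since the pole(s) at s = 3 lie in the right half-plane, the system is unstable.

unstable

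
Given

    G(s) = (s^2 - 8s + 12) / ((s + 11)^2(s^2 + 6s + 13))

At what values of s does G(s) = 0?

s = 6, 2

Set the numerator to zero: s^2 - 8s + 12 = 0.
Factoring: (s - 6)(s - 2) = 0.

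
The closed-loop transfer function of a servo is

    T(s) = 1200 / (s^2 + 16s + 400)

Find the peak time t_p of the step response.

t_p ≈ 0.1714 s

Comparing s^2 + 16s + 400 to s^2 + 2ζωₙs + ωₙ²: ωₙ = 20 rad/s and ζ = 16/(2·20) = 0.4.
ζωₙ = 16/2 = 8, so ω_d = ωₙ√(1−ζ²) = √(ωₙ² − (ζωₙ)²) = √(400 − 8²) = √336 ≈ 18.33 rad/s.
t_p = π/ω_d = π/18.33 ≈ 0.1714 s.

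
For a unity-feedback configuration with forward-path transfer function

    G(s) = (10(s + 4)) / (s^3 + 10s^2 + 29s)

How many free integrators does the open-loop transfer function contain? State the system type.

Type 1

The denominator has 1 factor of s at the origin (free integrator), so this is a Type 1 system.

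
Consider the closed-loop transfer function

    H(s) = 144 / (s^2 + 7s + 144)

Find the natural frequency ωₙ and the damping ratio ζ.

Compare the denominator to the standard form s^2 + 2ζωₙs + ωₙ².
ωₙ² = 144, so ωₙ = 12 rad/s.
2ζωₙ = 7, so ζ = 7/(2·12) ≈ 0.2917.
With ζ = 0.2917 the response is underdamped.

ωₙ = 12 rad/s, ζ ≈ 0.2917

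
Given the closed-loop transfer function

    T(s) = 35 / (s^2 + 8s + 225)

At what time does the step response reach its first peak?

t_p ≈ 0.2173 s

Comparing s^2 + 8s + 225 to s^2 + 2ζωₙs + ωₙ²: ωₙ = 15 rad/s and ζ = 8/(2·15) ≈ 0.2667.
ζωₙ = 8/2 = 4, so ω_d = ωₙ√(1−ζ²) = √(ωₙ² − (ζωₙ)²) = √(225 − 4²) = √209 ≈ 14.46 rad/s.
t_p = π/ω_d = π/14.46 ≈ 0.2173 s.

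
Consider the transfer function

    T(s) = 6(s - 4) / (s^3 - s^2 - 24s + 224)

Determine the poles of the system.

s = -7, 4 ± 4j

The poles are the roots of the denominator s^3 - s^2 - 24s + 224 = 0.
Trying s = -7: the polynomial evaluates to 0, so (s + 7) is a factor.
Dividing out leaves s^2 - 8s + 32 = 0.
The quadratic formula then gives s = 4 ± 4j.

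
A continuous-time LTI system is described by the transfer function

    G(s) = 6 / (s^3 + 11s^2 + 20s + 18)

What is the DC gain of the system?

Set s = 0: G(0) = (6) / (18) = 1/3.

G(0) = 1/3 ≈ 0.3333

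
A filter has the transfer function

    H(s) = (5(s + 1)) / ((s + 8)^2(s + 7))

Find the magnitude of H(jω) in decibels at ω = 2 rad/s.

Substitute s = j2: numerator = 5 + j10, denominator = 356 + j344.
|H(j2)| = |5 + j10| / |356 + j344| = 11.180 / 495.05 ≈ 0.02258.
In decibels: 20·log₁₀(0.02258) ≈ -32.9 dB.

|H(j2)|_dB ≈ -32.9 dB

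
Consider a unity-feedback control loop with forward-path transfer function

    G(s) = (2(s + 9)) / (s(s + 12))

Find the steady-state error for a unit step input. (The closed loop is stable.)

e_ss = 0

G(s) has one pole at the origin.
This is a Type 1 system; for a step input the steady-state error is zero.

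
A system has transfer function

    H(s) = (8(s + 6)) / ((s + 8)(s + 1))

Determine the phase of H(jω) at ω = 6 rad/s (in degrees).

∠H(j6) ≈ -72.41°

At s = j6: numerator = 48 + j48, denominator = -28 + j54.
∠H = ∠num − ∠den = 45° − (117.41°) = -72.41°.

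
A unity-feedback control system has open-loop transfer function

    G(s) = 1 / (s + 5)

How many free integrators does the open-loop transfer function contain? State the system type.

Type 0

The denominator has no factor of s at the origin — no free integrator — so this is a Type 0 system.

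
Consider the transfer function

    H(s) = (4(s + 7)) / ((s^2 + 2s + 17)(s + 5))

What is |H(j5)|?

|H(j5)| ≈ 0.3800

Substitute s = j5: numerator = 28 + j20, denominator = -90 + j10.
|H(j5)| = |28 + j20| / |-90 + j10| = 34.409 / 90.554 ≈ 0.3800.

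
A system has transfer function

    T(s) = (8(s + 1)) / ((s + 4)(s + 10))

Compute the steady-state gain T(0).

At s = 0 each factor (s + a) contributes a and each (s^2 + bs + c) contributes c.
T(0) = 8·(1) / ((4) · (10)) = 8/40 = 1/5.

T(0) = 1/5 ≈ 0.2000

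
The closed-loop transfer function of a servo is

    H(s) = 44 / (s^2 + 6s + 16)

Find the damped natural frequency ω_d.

ω_d ≈ 2.646 rad/s

Comparing s^2 + 6s + 16 to s^2 + 2ζωₙs + ωₙ²: ωₙ = 4 rad/s and ζ = 6/(2·4) = 0.75.
ζωₙ = 6/2 = 3, so ω_d = ωₙ√(1−ζ²) = √(ωₙ² − (ζωₙ)²) = √(16 − 3²) = √7 ≈ 2.646 rad/s.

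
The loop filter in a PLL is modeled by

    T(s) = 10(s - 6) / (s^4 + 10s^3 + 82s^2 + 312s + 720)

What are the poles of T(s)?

The poles are the roots of the denominator s^4 + 10s^3 + 82s^2 + 312s + 720 = 0.
No real roots exist; factor into two real quadratics: (s^2 + 4s + 40)(s^2 + 6s + 18) = 0.
Each quadratic gives a conjugate pair via the quadratic formula.

s = -2 ± 6j, -3 ± 3j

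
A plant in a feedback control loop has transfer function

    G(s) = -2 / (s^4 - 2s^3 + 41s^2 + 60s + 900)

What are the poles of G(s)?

s = 3 + 6j, 3 - 6j, -2 + 4j, -2 - 4j

The poles are the roots of the denominator s^4 - 2s^3 + 41s^2 + 60s + 900 = 0.
No real roots exist; factor into two real quadratics: (s^2 - 6s + 45)(s^2 + 4s + 20) = 0.
Each quadratic gives a conjugate pair via the quadratic formula.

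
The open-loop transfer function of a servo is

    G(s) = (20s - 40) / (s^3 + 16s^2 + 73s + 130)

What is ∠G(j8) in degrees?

∠G(j8) ≈ -71.36°

At s = j8: numerator = -40 + j160, denominator = -894 + j72.
∠G = ∠num − ∠den = 104.04° − (175.40°) = -71.36°.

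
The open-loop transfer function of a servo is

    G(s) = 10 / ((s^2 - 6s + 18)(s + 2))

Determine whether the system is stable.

The poles can be read from the denominator factors: s = 3 + 3j, 3 - 3j, -2.
Since the pole(s) at s = 3 ± 3j lie in the right half-plane, the system is unstable.

unstable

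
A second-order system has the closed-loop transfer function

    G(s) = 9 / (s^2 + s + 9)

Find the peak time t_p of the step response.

t_p ≈ 1.062 s

Comparing s^2 + s + 9 to s^2 + 2ζωₙs + ωₙ²: ωₙ = 3 rad/s and ζ = 1/(2·3) ≈ 0.1667.
ζωₙ = 1/2 = 0.5, so ω_d = ωₙ√(1−ζ²) = √(ωₙ² − (ζωₙ)²) = √(9 − 0.5²) = √8.75 ≈ 2.958 rad/s.
t_p = π/ω_d = π/2.958 ≈ 1.062 s.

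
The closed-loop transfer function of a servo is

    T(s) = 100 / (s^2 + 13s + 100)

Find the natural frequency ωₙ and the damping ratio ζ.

ωₙ = 10 rad/s, ζ = 0.65

Compare the denominator to the standard form s^2 + 2ζωₙs + ωₙ².
ωₙ² = 100, so ωₙ = 10 rad/s.
2ζωₙ = 13, so ζ = 13/(2·10) = 0.65.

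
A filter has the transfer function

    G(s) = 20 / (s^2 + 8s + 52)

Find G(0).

Set s = 0: G(0) = (20) / (52) = 5/13.

G(0) = 5/13 ≈ 0.3846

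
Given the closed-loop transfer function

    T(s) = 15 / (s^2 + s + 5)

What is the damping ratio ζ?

Compare the denominator to the standard form s^2 + 2ζωₙs + ωₙ².
ωₙ² = 5, so ωₙ = √5 ≈ 2.236 rad/s.
2ζωₙ = 1, so ζ = 1/(2·√5) ≈ 0.2236.

ζ ≈ 0.2236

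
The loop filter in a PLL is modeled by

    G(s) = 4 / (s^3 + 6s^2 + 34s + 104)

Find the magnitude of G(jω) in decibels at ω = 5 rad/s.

|G(j5)|_dB ≈ -24.1 dB

Substitute s = j5: numerator = 4, denominator = -46 + j45.
|G(j5)| = |4| / |-46 + j45| = 4 / 64.351 ≈ 0.06216.
In decibels: 20·log₁₀(0.06216) ≈ -24.1 dB.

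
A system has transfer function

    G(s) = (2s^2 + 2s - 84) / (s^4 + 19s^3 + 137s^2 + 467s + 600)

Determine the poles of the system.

The poles are the roots of the denominator s^4 + 19s^3 + 137s^2 + 467s + 600 = 0.
Trying s = -3: the polynomial evaluates to 0, so (s + 3) is a factor.
Dividing out leaves s^3 + 16s^2 + 89s + 200 = 0.
This factors further as (s^2 + 8s + 25)(s + 8) = 0.

s = -4 + 3j, -4 - 3j, -3, -8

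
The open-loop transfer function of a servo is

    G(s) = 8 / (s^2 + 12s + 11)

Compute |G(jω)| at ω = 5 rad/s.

Substitute s = j5: numerator = 8, denominator = -14 + j60.
|G(j5)| = |8| / |-14 + j60| = 8 / 61.612 ≈ 0.1298.

|G(j5)| ≈ 0.1298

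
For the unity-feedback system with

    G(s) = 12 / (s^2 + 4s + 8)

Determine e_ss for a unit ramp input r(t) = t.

e_ss = ∞

G(s) has no poles at the origin.
This is a Type 0 system; Kv = lim_{s→0} s·G(s) = 0, so the steady-state error for a ramp input is infinite.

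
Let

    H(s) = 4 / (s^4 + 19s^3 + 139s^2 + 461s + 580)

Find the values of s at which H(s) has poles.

s = -5, -5 + 2j, -5 - 2j, -4

The poles are the roots of the denominator s^4 + 19s^3 + 139s^2 + 461s + 580 = 0.
Trying s = -5: the polynomial evaluates to 0, so (s + 5) is a factor.
Dividing out leaves s^3 + 14s^2 + 69s + 116 = 0.
This factors further as (s^2 + 10s + 29)(s + 4) = 0.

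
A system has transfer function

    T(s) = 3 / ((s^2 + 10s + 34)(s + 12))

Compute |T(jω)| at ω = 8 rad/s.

Substitute s = j8: numerator = 3, denominator = -1000 + j720.
|T(j8)| = |3| / |-1000 + j720| = 3 / 1232.2 ≈ 0.002435.

|T(j8)| ≈ 0.002435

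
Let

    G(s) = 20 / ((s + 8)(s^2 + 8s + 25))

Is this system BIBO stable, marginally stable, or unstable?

stable

The poles can be read from the denominator factors: s = -8, -4 ± 3j.
Since all poles lie strictly in the left half-plane, the system is stable.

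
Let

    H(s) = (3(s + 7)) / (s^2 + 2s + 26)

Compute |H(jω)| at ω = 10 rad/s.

Substitute s = j10: numerator = 21 + j30, denominator = -74 + j20.
|H(j10)| = |21 + j30| / |-74 + j20| = 36.620 / 76.655 ≈ 0.4777.

|H(j10)| ≈ 0.4777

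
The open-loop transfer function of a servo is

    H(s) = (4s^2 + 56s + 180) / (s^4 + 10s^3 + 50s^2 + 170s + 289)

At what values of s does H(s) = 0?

s = -5, -9

Set the numerator to zero: 4s^2 + 56s + 180 = 0, i.e. 4·(s^2 + 14s + 45) = 0.
Factoring: (s + 5)(s + 9) = 0.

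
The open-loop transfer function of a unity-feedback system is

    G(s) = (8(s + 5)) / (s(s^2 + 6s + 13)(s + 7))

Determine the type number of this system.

Type 1

The denominator has 1 factor of s at the origin (free integrator), so this is a Type 1 system.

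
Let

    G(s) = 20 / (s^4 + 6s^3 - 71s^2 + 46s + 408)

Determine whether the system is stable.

The denominator s^4 + 6s^3 - 71s^2 + 46s + 408 factors as (s^2 - 8s + 17)(s + 12)(s + 2), giving poles at s = 4 ± j, -12, -2.
Since the pole(s) at s = 4 + j, 4 - j lie in the right half-plane, the system is unstable.

unstable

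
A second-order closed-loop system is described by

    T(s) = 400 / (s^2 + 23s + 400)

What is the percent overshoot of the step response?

Comparing s^2 + 23s + 400 to s^2 + 2ζωₙs + ωₙ²: ωₙ = 20 rad/s and ζ = 23/(2·20) = 0.575.
%OS = 100·exp(−πζ/√(1−ζ²)) = 100·exp(−π·0.575/√(1−0.575²)) ≈ 11.0%.

%OS ≈ 11.0%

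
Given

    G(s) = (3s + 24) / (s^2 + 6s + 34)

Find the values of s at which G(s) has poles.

s = -3 + 5j, -3 - 5j

The poles are the roots of the denominator s^2 + 6s + 34 = 0.
Using the quadratic formula: s = (-6 ± √(-100))/2 = -3 ± 5j.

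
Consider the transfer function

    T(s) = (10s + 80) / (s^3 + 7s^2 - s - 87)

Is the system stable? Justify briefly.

unstable

The denominator s^3 + 7s^2 - s - 87 factors as (s - 3)(s^2 + 10s + 29), giving poles at s = 3, -5 + 2j, -5 - 2j.
Since the pole(s) at s = 3 lie in the right half-plane, the system is unstable.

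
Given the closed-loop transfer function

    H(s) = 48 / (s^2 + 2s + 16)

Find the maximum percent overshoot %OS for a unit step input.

Comparing s^2 + 2s + 16 to s^2 + 2ζωₙs + ωₙ²: ωₙ = 4 rad/s and ζ = 2/(2·4) = 0.25.
%OS = 100·exp(−πζ/√(1−ζ²)) = 100·exp(−π·0.25/√(1−0.25²)) ≈ 44.4%.

%OS ≈ 44.4%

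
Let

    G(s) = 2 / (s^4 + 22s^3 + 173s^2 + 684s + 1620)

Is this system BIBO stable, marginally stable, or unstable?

The denominator s^4 + 22s^3 + 173s^2 + 684s + 1620 factors as (s + 9)^2(s^2 + 4s + 20), giving poles at s = -9, -2 ± 4j, -9.
Since all poles lie strictly in the left half-plane, the system is stable.

stable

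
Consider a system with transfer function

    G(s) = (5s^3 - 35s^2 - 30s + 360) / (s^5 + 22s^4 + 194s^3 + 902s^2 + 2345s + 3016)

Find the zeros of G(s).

s = 6, 4, -3

Set the numerator to zero: 5s^3 - 35s^2 - 30s + 360 = 0, i.e. 5·(s^3 - 7s^2 - 6s + 72) = 0.
Factoring: (s - 6)(s - 4)(s + 3) = 0.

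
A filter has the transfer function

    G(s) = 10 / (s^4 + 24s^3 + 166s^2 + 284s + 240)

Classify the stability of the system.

The denominator s^4 + 24s^3 + 166s^2 + 284s + 240 factors as (s^2 + 2s + 2)(s + 10)(s + 12), giving poles at s = -1 ± j, -10, -12.
Since all poles lie strictly in the left half-plane, the system is stable.

stable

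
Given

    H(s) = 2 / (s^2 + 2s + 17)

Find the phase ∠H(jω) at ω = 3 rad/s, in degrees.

At s = j3: numerator = 2, denominator = 8 + j6.
∠H = ∠num − ∠den = 0° − (36.870°) = -36.87°.

∠H(j3) ≈ -36.87°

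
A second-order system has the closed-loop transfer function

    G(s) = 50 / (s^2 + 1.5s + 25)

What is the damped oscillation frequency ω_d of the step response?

Comparing s^2 + 1.5s + 25 to s^2 + 2ζωₙs + ωₙ²: ωₙ = 5 rad/s and ζ = 1.5/(2·5) = 0.15.
ζωₙ = 1.5/2 = 0.75, so ω_d = ωₙ√(1−ζ²) = √(ωₙ² − (ζωₙ)²) = √(25 − 0.75²) = √24.4375 ≈ 4.943 rad/s.

ω_d ≈ 4.943 rad/s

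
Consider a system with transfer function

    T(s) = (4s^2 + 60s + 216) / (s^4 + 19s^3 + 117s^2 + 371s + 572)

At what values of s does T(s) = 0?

Set the numerator to zero: 4s^2 + 60s + 216 = 0, i.e. 4·(s^2 + 15s + 54) = 0.
Factoring: (s + 9)(s + 6) = 0.

s = -9, -6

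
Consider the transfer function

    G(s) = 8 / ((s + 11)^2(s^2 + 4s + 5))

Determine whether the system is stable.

stable

The poles can be read from the denominator factors: s = -11, -11, -2 ± j.
Since all poles lie strictly in the left half-plane, the system is stable.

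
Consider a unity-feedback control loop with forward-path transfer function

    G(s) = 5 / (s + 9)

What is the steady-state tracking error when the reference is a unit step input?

G(s) has no poles at the origin.
This is a Type 0 system. Kp = lim_{s→0} G(s) = 5/9.
e_ss = 1/(1 + Kp) = 1/(1 + 5/9) = 9/14 ≈ 0.6429.

e_ss = 0.6429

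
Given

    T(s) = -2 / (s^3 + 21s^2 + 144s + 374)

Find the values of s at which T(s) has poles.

The poles are the roots of the denominator s^3 + 21s^2 + 144s + 374 = 0.
Trying s = -11: the polynomial evaluates to 0, so (s + 11) is a factor.
Dividing out leaves s^2 + 10s + 34 = 0.
The quadratic formula then gives s = -5 ± 3j.

s = -11, -5 ± 3j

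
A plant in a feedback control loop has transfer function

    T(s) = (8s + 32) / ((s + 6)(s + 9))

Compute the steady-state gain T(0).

T(0) = 16/27 ≈ 0.5926

Set s = 0: T(0) = (32) / (54) = 16/27.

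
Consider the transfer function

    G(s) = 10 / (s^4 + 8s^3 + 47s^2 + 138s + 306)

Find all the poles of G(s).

The poles are the roots of the denominator s^4 + 8s^3 + 47s^2 + 138s + 306 = 0.
No real roots exist; factor into two real quadratics: (s^2 + 6s + 18)(s^2 + 2s + 17) = 0.
Each quadratic gives a conjugate pair via the quadratic formula.

s = -3 + 3j, -3 - 3j, -1 + 4j, -1 - 4j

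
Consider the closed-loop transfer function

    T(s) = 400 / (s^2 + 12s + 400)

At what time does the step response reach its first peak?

Comparing s^2 + 12s + 400 to s^2 + 2ζωₙs + ωₙ²: ωₙ = 20 rad/s and ζ = 12/(2·20) = 0.3.
ζωₙ = 12/2 = 6, so ω_d = ωₙ√(1−ζ²) = √(ωₙ² − (ζωₙ)²) = √(400 − 6²) = √364 ≈ 19.08 rad/s.
t_p = π/ω_d = π/19.08 ≈ 0.1647 s.

t_p ≈ 0.1647 s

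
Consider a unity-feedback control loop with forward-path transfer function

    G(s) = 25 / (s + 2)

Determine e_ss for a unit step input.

e_ss = 0.07407

G(s) has no poles at the origin.
This is a Type 0 system. Kp = lim_{s→0} G(s) = 25/2.
e_ss = 1/(1 + Kp) = 1/(1 + 25/2) = 2/27 ≈ 0.07407.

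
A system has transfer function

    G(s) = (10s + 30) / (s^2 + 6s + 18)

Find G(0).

G(0) = 5/3 ≈ 1.667

Set s = 0: G(0) = (30) / (18) = 5/3.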